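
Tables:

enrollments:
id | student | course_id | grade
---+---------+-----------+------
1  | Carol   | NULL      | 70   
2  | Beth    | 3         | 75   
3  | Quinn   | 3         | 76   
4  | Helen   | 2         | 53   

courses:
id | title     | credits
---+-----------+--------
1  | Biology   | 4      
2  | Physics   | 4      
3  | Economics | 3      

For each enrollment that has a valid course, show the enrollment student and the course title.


INNER JOIN keeps only enrollments rows whose course_id matches an id in courses. Walk through each enrollment:
  - enrollment 1 (Carol): course_id=NULL, no match -> dropped
  - enrollment 2 (Beth): course_id=3 -> matches Economics
  - enrollment 3 (Quinn): course_id=3 -> matches Economics
  - enrollment 4 (Helen): course_id=2 -> matches Physics
So 1 of 4 rows is dropped.

SQL:
SELECT a.student, b.title AS course
FROM enrollments a
INNER JOIN courses b ON a.course_id = b.id

Result:
student | course   
--------+----------
Beth    | Economics
Quinn   | Economics
Helen   | Physics  


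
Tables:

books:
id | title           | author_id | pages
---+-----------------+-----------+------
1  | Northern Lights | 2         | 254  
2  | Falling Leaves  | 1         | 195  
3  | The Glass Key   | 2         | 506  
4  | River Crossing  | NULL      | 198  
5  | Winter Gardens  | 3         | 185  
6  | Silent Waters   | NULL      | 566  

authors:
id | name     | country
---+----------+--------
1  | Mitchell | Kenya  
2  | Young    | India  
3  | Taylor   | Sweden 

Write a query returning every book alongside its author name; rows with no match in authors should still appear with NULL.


LEFT JOIN keeps every row from books (the left table); where author_id has no match in authors, the author columns become NULL. Walk through each book:
  - book 1 (Northern Lights): author_id=2 -> matches Young
  - book 2 (Falling Leaves): author_id=1 -> matches Mitchell
  - book 3 (The Glass Key): author_id=2 -> matches Young
  - book 4 (River Crossing): author_id=NULL, no match -> kept with NULL
  - book 5 (Winter Gardens): author_id=3 -> matches Taylor
  - book 6 (Silent Waters): author_id=NULL, no match -> kept with NULL
All 6 rows appear; 2 have NULL author.

SQL:
SELECT a.title, b.name AS author
FROM books a
LEFT JOIN authors b ON a.author_id = b.id

Result:
title           | author  
----------------+---------
Northern Lights | Young   
Falling Leaves  | Mitchell
The Glass Key   | Young   
River Crossing  | NULL    
Winter Gardens  | Taylor  
Silent Waters   | NULL    


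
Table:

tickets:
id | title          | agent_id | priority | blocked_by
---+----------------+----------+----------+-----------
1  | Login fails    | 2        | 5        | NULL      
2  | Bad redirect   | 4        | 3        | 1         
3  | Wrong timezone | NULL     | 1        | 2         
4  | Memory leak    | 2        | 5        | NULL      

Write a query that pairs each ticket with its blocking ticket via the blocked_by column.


This is a self-join: tickets is joined to a second copy of itself, matching each row's blocked_by to another row's id. Use LEFT JOIN so rows with blocked_by=NULL are kept.
  - ticket 1 (Login fails): blocked_by=NULL -> NULL
  - ticket 2 (Bad redirect): blocked_by=1 -> Login fails
  - ticket 3 (Wrong timezone): blocked_by=2 -> Bad redirect
  - ticket 4 (Memory leak): blocked_by=NULL -> NULL

SQL:
SELECT a.title AS item, b.title AS blocked_by
FROM tickets a
LEFT JOIN tickets b ON a.blocked_by = b.id

Result:
item           | blocked_by  
---------------+-------------
Login fails    | NULL        
Bad redirect   | Login fails 
Wrong timezone | Bad redirect
Memory leak    | NULL        


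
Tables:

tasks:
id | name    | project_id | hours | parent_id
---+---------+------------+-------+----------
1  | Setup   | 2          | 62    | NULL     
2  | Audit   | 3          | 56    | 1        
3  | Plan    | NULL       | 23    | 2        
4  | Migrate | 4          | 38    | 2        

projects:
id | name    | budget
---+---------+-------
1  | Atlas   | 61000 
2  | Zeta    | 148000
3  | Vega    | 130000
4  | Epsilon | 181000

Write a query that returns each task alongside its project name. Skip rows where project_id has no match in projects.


INNER JOIN keeps only tasks rows whose project_id matches an id in projects. Walk through each task:
  - task 1 (Setup): project_id=2 -> matches Zeta
  - task 2 (Audit): project_id=3 -> matches Vega
  - task 3 (Plan): project_id=NULL, no match -> dropped
  - task 4 (Migrate): project_id=4 -> matches Epsilon
So 1 of 4 rows is dropped.

SQL:
SELECT a.name, b.name AS project
FROM tasks a
INNER JOIN projects b ON a.project_id = b.id

Result:
name    | project
--------+--------
Setup   | Zeta   
Audit   | Vega   
Migrate | Epsilon


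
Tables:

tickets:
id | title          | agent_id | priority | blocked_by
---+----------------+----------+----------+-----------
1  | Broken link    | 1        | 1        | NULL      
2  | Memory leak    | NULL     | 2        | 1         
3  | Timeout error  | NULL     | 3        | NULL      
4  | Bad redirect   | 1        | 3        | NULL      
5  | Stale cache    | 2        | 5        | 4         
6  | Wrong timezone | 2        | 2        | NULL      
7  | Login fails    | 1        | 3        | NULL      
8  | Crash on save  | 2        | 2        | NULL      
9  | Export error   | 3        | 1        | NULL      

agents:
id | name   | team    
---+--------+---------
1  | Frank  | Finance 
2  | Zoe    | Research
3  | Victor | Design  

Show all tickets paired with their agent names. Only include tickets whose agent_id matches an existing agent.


INNER JOIN keeps only tickets rows whose agent_id matches an id in agents. Walk through each ticket:
  - ticket 1 (Broken link): agent_id=1 -> matches Frank
  - ticket 2 (Memory leak): agent_id=NULL, no match -> dropped
  - ticket 3 (Timeout error): agent_id=NULL, no match -> dropped
  - ticket 4 (Bad redirect): agent_id=1 -> matches Frank
  - ticket 5 (Stale cache): agent_id=2 -> matches Zoe
  - ticket 6 (Wrong timezone): agent_id=2 -> matches Zoe
  - ticket 7 (Login fails): agent_id=1 -> matches Frank
  - ticket 8 (Crash on save): agent_id=2 -> matches Zoe
  - ticket 9 (Export error): agent_id=3 -> matches Victor
So 2 of 9 rows are dropped.

SQL:
SELECT a.title, b.name AS agent
FROM tickets a
INNER JOIN agents b ON a.agent_id = b.id

Result:
title          | agent 
---------------+-------
Broken link    | Frank 
Bad redirect   | Frank 
Stale cache    | Zoe   
Wrong timezone | Zoe   
Login fails    | Frank 
Crash on save  | Zoe   
Export error   | Victor


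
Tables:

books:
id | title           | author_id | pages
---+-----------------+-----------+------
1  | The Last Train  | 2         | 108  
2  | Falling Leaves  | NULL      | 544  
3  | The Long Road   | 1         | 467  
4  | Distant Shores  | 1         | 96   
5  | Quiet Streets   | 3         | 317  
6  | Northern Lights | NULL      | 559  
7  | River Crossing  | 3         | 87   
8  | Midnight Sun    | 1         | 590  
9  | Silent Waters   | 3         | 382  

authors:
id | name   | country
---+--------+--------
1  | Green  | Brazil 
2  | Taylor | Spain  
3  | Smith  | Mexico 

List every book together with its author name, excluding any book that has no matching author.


INNER JOIN keeps only books rows whose author_id matches an id in authors. Walk through each book:
  - book 1 (The Last Train): author_id=2 -> matches Taylor
  - book 2 (Falling Leaves): author_id=NULL, no match -> dropped
  - book 3 (The Long Road): author_id=1 -> matches Green
  - book 4 (Distant Shores): author_id=1 -> matches Green
  - book 5 (Quiet Streets): author_id=3 -> matches Smith
  - book 6 (Northern Lights): author_id=NULL, no match -> dropped
  - book 7 (River Crossing): author_id=3 -> matches Smith
  - book 8 (Midnight Sun): author_id=1 -> matches Green
  - book 9 (Silent Waters): author_id=3 -> matches Smith
So 2 of 9 rows are dropped.

SQL:
SELECT a.title, b.name AS author
FROM books a
INNER JOIN authors b ON a.author_id = b.id

Result:
title          | author
---------------+-------
The Last Train | Taylor
The Long Road  | Green 
Distant Shores | Green 
Quiet Streets  | Smith 
River Crossing | Smith 
Midnight Sun   | Green 
Silent Waters  | Smith 


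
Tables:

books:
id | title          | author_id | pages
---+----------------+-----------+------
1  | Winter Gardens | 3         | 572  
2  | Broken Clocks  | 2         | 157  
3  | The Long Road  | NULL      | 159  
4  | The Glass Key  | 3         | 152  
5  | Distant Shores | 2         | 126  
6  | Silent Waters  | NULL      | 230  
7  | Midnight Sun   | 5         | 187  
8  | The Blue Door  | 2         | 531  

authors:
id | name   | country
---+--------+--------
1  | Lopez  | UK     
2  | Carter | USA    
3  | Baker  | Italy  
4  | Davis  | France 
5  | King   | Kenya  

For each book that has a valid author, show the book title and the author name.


INNER JOIN keeps only books rows whose author_id matches an id in authors. Walk through each book:
  - book 1 (Winter Gardens): author_id=3 -> matches Baker
  - book 2 (Broken Clocks): author_id=2 -> matches Carter
  - book 3 (The Long Road): author_id=NULL, no match -> dropped
  - book 4 (The Glass Key): author_id=3 -> matches Baker
  - book 5 (Distant Shores): author_id=2 -> matches Carter
  - book 6 (Silent Waters): author_id=NULL, no match -> dropped
  - book 7 (Midnight Sun): author_id=5 -> matches King
  - book 8 (The Blue Door): author_id=2 -> matches Carter
So 2 of 8 rows are dropped.

SQL:
SELECT a.title, b.name AS author
FROM books a
INNER JOIN authors b ON a.author_id = b.id

Result:
title          | author
---------------+-------
Winter Gardens | Baker 
Broken Clocks  | Carter
The Glass Key  | Baker 
Distant Shores | Carter
Midnight Sun   | King  
The Blue Door  | Carter


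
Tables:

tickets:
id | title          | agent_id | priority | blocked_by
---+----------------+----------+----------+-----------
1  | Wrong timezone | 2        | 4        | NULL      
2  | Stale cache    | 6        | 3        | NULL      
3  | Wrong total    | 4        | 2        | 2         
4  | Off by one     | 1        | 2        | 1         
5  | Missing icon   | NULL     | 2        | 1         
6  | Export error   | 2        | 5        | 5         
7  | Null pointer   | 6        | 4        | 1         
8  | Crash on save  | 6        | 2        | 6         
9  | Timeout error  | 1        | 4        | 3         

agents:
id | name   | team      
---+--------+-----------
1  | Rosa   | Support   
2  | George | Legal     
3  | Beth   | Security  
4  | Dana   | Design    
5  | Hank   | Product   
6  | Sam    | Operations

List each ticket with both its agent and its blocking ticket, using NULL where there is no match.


Two LEFT JOINs from the same base table tickets: one to agents via agent_id, one to tickets itself via blocked_by. Both are LEFT so every ticket is preserved.
Match against agents:
  - ticket 1 (Wrong timezone): agent_id=2 -> matches George
  - ticket 2 (Stale cache): agent_id=6 -> matches Sam
  - ticket 3 (Wrong total): agent_id=4 -> matches Dana
  - ticket 4 (Off by one): agent_id=1 -> matches Rosa
  - ticket 5 (Missing icon): agent_id=NULL, no match -> kept with NULL
  - ticket 6 (Export error): agent_id=2 -> matches George
  - ticket 7 (Null pointer): agent_id=6 -> matches Sam
  - ticket 8 (Crash on save): agent_id=6 -> matches Sam
  - ticket 9 (Timeout error): agent_id=1 -> matches Rosa
Match against tickets (self):
  - ticket 1 (Wrong timezone): blocked_by=NULL -> NULL
  - ticket 2 (Stale cache): blocked_by=NULL -> NULL
  - ticket 3 (Wrong total): blocked_by=2 -> Stale cache
  - ticket 4 (Off by one): blocked_by=1 -> Wrong timezone
  - ticket 5 (Missing icon): blocked_by=1 -> Wrong timezone
  - ticket 6 (Export error): blocked_by=5 -> Missing icon
  - ticket 7 (Null pointer): blocked_by=1 -> Wrong timezone
  - ticket 8 (Crash on save): blocked_by=6 -> Export error
  - ticket 9 (Timeout error): blocked_by=3 -> Wrong total

SQL:
SELECT a.title, b.name AS agent, c.title AS blocked_by
FROM tickets a
LEFT JOIN agents b ON a.agent_id = b.id
LEFT JOIN tickets c ON a.blocked_by = c.id

Result:
title          | agent  | blocked_by    
---------------+--------+---------------
Wrong timezone | George | NULL          
Stale cache    | Sam    | NULL          
Wrong total    | Dana   | Stale cache   
Off by one     | Rosa   | Wrong timezone
Missing icon   | NULL   | Wrong timezone
Export error   | George | Missing icon  
Null pointer   | Sam    | Wrong timezone
Crash on save  | Sam    | Export error  
Timeout error  | Rosa   | Wrong total   


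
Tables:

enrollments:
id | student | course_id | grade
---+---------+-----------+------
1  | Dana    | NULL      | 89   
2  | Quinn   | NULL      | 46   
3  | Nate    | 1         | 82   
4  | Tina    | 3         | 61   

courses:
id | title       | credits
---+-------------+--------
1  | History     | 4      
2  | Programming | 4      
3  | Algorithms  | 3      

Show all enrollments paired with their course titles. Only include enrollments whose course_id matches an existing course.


INNER JOIN keeps only enrollments rows whose course_id matches an id in courses. Walk through each enrollment:
  - enrollment 1 (Dana): course_id=NULL, no match -> dropped
  - enrollment 2 (Quinn): course_id=NULL, no match -> dropped
  - enrollment 3 (Nate): course_id=1 -> matches History
  - enrollment 4 (Tina): course_id=3 -> matches Algorithms
So 2 of 4 rows are dropped.

SQL:
SELECT a.student, b.title AS course
FROM enrollments a
INNER JOIN courses b ON a.course_id = b.id

Result:
student | course    
--------+-----------
Nate    | History   
Tina    | Algorithms


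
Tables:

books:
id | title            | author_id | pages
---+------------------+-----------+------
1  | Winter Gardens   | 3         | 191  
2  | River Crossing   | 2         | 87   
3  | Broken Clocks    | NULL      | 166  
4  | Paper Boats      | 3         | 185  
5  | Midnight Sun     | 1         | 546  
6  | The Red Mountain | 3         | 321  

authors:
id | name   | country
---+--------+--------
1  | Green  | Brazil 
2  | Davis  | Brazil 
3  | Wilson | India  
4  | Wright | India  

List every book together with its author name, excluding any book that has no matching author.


INNER JOIN keeps only books rows whose author_id matches an id in authors. Walk through each book:
  - book 1 (Winter Gardens): author_id=3 -> matches Wilson
  - book 2 (River Crossing): author_id=2 -> matches Davis
  - book 3 (Broken Clocks): author_id=NULL, no match -> dropped
  - book 4 (Paper Boats): author_id=3 -> matches Wilson
  - book 5 (Midnight Sun): author_id=1 -> matches Green
  - book 6 (The Red Mountain): author_id=3 -> matches Wilson
So 1 of 6 rows is dropped.

SQL:
SELECT a.title, b.name AS author
FROM books a
INNER JOIN authors b ON a.author_id = b.id

Result:
title            | author
-----------------+-------
Winter Gardens   | Wilson
River Crossing   | Davis 
Paper Boats      | Wilson
Midnight Sun     | Green 
The Red Mountain | Wilson


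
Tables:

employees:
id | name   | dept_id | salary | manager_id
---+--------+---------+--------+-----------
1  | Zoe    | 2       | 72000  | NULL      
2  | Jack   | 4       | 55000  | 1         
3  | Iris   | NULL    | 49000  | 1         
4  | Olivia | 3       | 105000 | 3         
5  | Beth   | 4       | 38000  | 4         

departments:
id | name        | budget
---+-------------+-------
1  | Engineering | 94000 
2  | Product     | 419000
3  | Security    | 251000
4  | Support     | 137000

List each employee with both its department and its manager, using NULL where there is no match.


Two LEFT JOINs from the same base table employees: one to departments via dept_id, one to employees itself via manager_id. Both are LEFT so every employee is preserved.
Match against departments:
  - employee 1 (Zoe): dept_id=2 -> matches Product
  - employee 2 (Jack): dept_id=4 -> matches Support
  - employee 3 (Iris): dept_id=NULL, no match -> kept with NULL
  - employee 4 (Olivia): dept_id=3 -> matches Security
  - employee 5 (Beth): dept_id=4 -> matches Support
Match against employees (self):
  - employee 1 (Zoe): manager_id=NULL -> NULL
  - employee 2 (Jack): manager_id=1 -> Zoe
  - employee 3 (Iris): manager_id=1 -> Zoe
  - employee 4 (Olivia): manager_id=3 -> Iris
  - employee 5 (Beth): manager_id=4 -> Olivia

SQL:
SELECT a.name, b.name AS department, c.name AS manager
FROM employees a
LEFT JOIN departments b ON a.dept_id = b.id
LEFT JOIN employees c ON a.manager_id = c.id

Result:
name   | department | manager
-------+------------+--------
Zoe    | Product    | NULL   
Jack   | Support    | Zoe    
Iris   | NULL       | Zoe    
Olivia | Security   | Iris   
Beth   | Support    | Olivia 


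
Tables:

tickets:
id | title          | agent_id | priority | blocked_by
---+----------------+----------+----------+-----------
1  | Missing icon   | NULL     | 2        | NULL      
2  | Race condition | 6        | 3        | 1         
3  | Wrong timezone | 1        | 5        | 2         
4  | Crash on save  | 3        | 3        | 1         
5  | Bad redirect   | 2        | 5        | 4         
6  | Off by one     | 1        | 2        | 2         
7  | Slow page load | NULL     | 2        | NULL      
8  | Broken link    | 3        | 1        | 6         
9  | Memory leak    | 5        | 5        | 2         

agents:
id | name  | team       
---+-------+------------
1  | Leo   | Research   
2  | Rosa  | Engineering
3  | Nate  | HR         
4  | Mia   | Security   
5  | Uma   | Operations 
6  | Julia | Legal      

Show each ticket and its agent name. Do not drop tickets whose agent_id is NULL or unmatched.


LEFT JOIN keeps every row from tickets (the left table); where agent_id has no match in agents, the agent columns become NULL. Walk through each ticket:
  - ticket 1 (Missing icon): agent_id=NULL, no match -> kept with NULL
  - ticket 2 (Race condition): agent_id=6 -> matches Julia
  - ticket 3 (Wrong timezone): agent_id=1 -> matches Leo
  - ticket 4 (Crash on save): agent_id=3 -> matches Nate
  - ticket 5 (Bad redirect): agent_id=2 -> matches Rosa
  - ticket 6 (Off by one): agent_id=1 -> matches Leo
  - ticket 7 (Slow page load): agent_id=NULL, no match -> kept with NULL
  - ticket 8 (Broken link): agent_id=3 -> matches Nate
  - ticket 9 (Memory leak): agent_id=5 -> matches Uma
All 9 rows appear; 2 have NULL agent.

SQL:
SELECT a.title, b.name AS agent
FROM tickets a
LEFT JOIN agents b ON a.agent_id = b.id

Result:
title          | agent
---------------+------
Missing icon   | NULL 
Race condition | Julia
Wrong timezone | Leo  
Crash on save  | Nate 
Bad redirect   | Rosa 
Off by one     | Leo  
Slow page load | NULL 
Broken link    | Nate 
Memory leak    | Uma  


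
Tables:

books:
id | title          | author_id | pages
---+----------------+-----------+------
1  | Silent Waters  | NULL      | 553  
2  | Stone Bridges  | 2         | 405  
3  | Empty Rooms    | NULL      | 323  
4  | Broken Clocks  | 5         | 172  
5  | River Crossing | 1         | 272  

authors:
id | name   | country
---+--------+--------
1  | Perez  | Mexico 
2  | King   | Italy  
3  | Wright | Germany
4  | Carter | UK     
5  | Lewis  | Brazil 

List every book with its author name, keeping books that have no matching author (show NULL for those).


LEFT JOIN keeps every row from books (the left table); where author_id has no match in authors, the author columns become NULL. Walk through each book:
  - book 1 (Silent Waters): author_id=NULL, no match -> kept with NULL
  - book 2 (Stone Bridges): author_id=2 -> matches King
  - book 3 (Empty Rooms): author_id=NULL, no match -> kept with NULL
  - book 4 (Broken Clocks): author_id=5 -> matches Lewis
  - book 5 (River Crossing): author_id=1 -> matches Perez
All 5 rows appear; 2 have NULL author.

SQL:
SELECT a.title, b.name AS author
FROM books a
LEFT JOIN authors b ON a.author_id = b.id

Result:
title          | author
---------------+-------
Silent Waters  | NULL  
Stone Bridges  | King  
Empty Rooms    | NULL  
Broken Clocks  | Lewis 
River Crossing | Perez 


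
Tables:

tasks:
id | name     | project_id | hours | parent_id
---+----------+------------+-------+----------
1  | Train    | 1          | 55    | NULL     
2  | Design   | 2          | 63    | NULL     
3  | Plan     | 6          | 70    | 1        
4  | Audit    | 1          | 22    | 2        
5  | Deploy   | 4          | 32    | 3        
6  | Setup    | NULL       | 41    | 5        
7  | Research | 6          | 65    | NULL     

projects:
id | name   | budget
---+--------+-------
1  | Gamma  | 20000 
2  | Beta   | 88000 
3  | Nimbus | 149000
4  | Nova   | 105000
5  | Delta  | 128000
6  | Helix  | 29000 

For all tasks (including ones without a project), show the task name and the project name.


LEFT JOIN keeps every row from tasks (the left table); where project_id has no match in projects, the project columns become NULL. Walk through each task:
  - task 1 (Train): project_id=1 -> matches Gamma
  - task 2 (Design): project_id=2 -> matches Beta
  - task 3 (Plan): project_id=6 -> matches Helix
  - task 4 (Audit): project_id=1 -> matches Gamma
  - task 5 (Deploy): project_id=4 -> matches Nova
  - task 6 (Setup): project_id=NULL, no match -> kept with NULL
  - task 7 (Research): project_id=6 -> matches Helix
All 7 rows appear; 1 has NULL project.

SQL:
SELECT a.name, b.name AS project
FROM tasks a
LEFT JOIN projects b ON a.project_id = b.id

Result:
name     | project
---------+--------
Train    | Gamma  
Design   | Beta   
Plan     | Helix  
Audit    | Gamma  
Deploy   | Nova   
Setup    | NULL   
Research | Helix  


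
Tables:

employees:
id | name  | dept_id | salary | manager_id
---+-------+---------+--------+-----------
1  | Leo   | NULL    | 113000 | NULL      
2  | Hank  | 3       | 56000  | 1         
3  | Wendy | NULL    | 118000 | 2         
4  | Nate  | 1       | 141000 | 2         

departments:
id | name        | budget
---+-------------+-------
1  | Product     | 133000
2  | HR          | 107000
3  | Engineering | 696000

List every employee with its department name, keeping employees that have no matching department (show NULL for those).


LEFT JOIN keeps every row from employees (the left table); where dept_id has no match in departments, the department columns become NULL. Walk through each employee:
  - employee 1 (Leo): dept_id=NULL, no match -> kept with NULL
  - employee 2 (Hank): dept_id=3 -> matches Engineering
  - employee 3 (Wendy): dept_id=NULL, no match -> kept with NULL
  - employee 4 (Nate): dept_id=1 -> matches Product
All 4 rows appear; 2 have NULL department.

SQL:
SELECT a.name, b.name AS department
FROM employees a
LEFT JOIN departments b ON a.dept_id = b.id

Result:
name  | department 
------+------------
Leo   | NULL       
Hank  | Engineering
Wendy | NULL       
Nate  | Product    


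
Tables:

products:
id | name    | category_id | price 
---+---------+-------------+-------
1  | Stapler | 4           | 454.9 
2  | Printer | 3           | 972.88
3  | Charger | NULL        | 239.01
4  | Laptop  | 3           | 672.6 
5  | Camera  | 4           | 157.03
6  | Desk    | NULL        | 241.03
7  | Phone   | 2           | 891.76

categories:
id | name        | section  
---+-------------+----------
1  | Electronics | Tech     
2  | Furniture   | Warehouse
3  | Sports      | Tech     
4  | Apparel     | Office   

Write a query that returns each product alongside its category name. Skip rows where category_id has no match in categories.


INNER JOIN keeps only products rows whose category_id matches an id in categories. Walk through each product:
  - product 1 (Stapler): category_id=4 -> matches Apparel
  - product 2 (Printer): category_id=3 -> matches Sports
  - product 3 (Charger): category_id=NULL, no match -> dropped
  - product 4 (Laptop): category_id=3 -> matches Sports
  - product 5 (Camera): category_id=4 -> matches Apparel
  - product 6 (Desk): category_id=NULL, no match -> dropped
  - product 7 (Phone): category_id=2 -> matches Furniture
So 2 of 7 rows are dropped.

SQL:
SELECT a.name, b.name AS category
FROM products a
INNER JOIN categories b ON a.category_id = b.id

Result:
name    | category 
--------+----------
Stapler | Apparel  
Printer | Sports   
Laptop  | Sports   
Camera  | Apparel  
Phone   | Furniture


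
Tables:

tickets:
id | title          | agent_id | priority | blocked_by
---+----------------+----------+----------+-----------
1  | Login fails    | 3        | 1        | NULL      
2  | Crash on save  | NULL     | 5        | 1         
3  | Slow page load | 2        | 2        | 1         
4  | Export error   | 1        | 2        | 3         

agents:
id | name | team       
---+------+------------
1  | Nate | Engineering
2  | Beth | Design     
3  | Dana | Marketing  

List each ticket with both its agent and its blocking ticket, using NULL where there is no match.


Two LEFT JOINs from the same base table tickets: one to agents via agent_id, one to tickets itself via blocked_by. Both are LEFT so every ticket is preserved.
Match against agents:
  - ticket 1 (Login fails): agent_id=3 -> matches Dana
  - ticket 2 (Crash on save): agent_id=NULL, no match -> kept with NULL
  - ticket 3 (Slow page load): agent_id=2 -> matches Beth
  - ticket 4 (Export error): agent_id=1 -> matches Nate
Match against tickets (self):
  - ticket 1 (Login fails): blocked_by=NULL -> NULL
  - ticket 2 (Crash on save): blocked_by=1 -> Login fails
  - ticket 3 (Slow page load): blocked_by=1 -> Login fails
  - ticket 4 (Export error): blocked_by=3 -> Slow page load

SQL:
SELECT a.title, b.name AS agent, c.title AS blocked_by
FROM tickets a
LEFT JOIN agents b ON a.agent_id = b.id
LEFT JOIN tickets c ON a.blocked_by = c.id

Result:
title          | agent | blocked_by    
---------------+-------+---------------
Login fails    | Dana  | NULL          
Crash on save  | NULL  | Login fails   
Slow page load | Beth  | Login fails   
Export error   | Nate  | Slow page load


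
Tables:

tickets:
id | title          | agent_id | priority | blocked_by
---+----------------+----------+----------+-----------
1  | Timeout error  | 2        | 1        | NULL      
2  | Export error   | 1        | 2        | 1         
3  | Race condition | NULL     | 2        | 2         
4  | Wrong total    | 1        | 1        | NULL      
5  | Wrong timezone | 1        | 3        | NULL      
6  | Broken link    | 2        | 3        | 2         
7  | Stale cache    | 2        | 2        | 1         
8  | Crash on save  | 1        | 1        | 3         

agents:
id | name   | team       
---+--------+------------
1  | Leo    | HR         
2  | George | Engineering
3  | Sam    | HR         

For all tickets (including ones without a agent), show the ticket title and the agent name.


LEFT JOIN keeps every row from tickets (the left table); where agent_id has no match in agents, the agent columns become NULL. Walk through each ticket:
  - ticket 1 (Timeout error): agent_id=2 -> matches George
  - ticket 2 (Export error): agent_id=1 -> matches Leo
  - ticket 3 (Race condition): agent_id=NULL, no match -> kept with NULL
  - ticket 4 (Wrong total): agent_id=1 -> matches Leo
  - ticket 5 (Wrong timezone): agent_id=1 -> matches Leo
  - ticket 6 (Broken link): agent_id=2 -> matches George
  - ticket 7 (Stale cache): agent_id=2 -> matches George
  - ticket 8 (Crash on save): agent_id=1 -> matches Leo
All 8 rows appear; 1 has NULL agent.

SQL:
SELECT a.title, b.name AS agent
FROM tickets a
LEFT JOIN agents b ON a.agent_id = b.id

Result:
title          | agent 
---------------+-------
Timeout error  | George
Export error   | Leo   
Race condition | NULL  
Wrong total    | Leo   
Wrong timezone | Leo   
Broken link    | George
Stale cache    | George
Crash on save  | Leo   


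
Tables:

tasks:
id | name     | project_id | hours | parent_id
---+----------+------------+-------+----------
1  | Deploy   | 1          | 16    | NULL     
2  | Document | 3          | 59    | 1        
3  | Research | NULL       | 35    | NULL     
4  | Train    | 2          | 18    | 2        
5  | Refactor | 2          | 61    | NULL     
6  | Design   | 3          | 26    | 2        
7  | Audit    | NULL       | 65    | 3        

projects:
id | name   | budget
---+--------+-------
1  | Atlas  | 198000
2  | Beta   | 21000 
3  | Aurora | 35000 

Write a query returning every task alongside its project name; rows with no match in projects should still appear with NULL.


LEFT JOIN keeps every row from tasks (the left table); where project_id has no match in projects, the project columns become NULL. Walk through each task:
  - task 1 (Deploy): project_id=1 -> matches Atlas
  - task 2 (Document): project_id=3 -> matches Aurora
  - task 3 (Research): project_id=NULL, no match -> kept with NULL
  - task 4 (Train): project_id=2 -> matches Beta
  - task 5 (Refactor): project_id=2 -> matches Beta
  - task 6 (Design): project_id=3 -> matches Aurora
  - task 7 (Audit): project_id=NULL, no match -> kept with NULL
All 7 rows appear; 2 have NULL project.

SQL:
SELECT a.name, b.name AS project
FROM tasks a
LEFT JOIN projects b ON a.project_id = b.id

Result:
name     | project
---------+--------
Deploy   | Atlas  
Document | Aurora 
Research | NULL   
Train    | Beta   
Refactor | Beta   
Design   | Aurora 
Audit    | NULL   


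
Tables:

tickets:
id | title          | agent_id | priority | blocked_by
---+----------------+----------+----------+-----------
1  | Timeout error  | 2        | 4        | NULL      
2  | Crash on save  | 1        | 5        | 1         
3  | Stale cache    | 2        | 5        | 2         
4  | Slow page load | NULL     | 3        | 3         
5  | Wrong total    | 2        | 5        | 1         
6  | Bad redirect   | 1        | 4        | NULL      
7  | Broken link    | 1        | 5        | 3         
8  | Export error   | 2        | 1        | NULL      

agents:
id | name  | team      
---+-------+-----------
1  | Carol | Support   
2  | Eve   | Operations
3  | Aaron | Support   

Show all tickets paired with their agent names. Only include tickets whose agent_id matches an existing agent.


INNER JOIN keeps only tickets rows whose agent_id matches an id in agents. Walk through each ticket:
  - ticket 1 (Timeout error): agent_id=2 -> matches Eve
  - ticket 2 (Crash on save): agent_id=1 -> matches Carol
  - ticket 3 (Stale cache): agent_id=2 -> matches Eve
  - ticket 4 (Slow page load): agent_id=NULL, no match -> dropped
  - ticket 5 (Wrong total): agent_id=2 -> matches Eve
  - ticket 6 (Bad redirect): agent_id=1 -> matches Carol
  - ticket 7 (Broken link): agent_id=1 -> matches Carol
  - ticket 8 (Export error): agent_id=2 -> matches Eve
So 1 of 8 rows is dropped.

SQL:
SELECT a.title, b.name AS agent
FROM tickets a
INNER JOIN agents b ON a.agent_id = b.id

Result:
title         | agent
--------------+------
Timeout error | Eve  
Crash on save | Carol
Stale cache   | Eve  
Wrong total   | Eve  
Bad redirect  | Carol
Broken link   | Carol
Export error  | Eve  


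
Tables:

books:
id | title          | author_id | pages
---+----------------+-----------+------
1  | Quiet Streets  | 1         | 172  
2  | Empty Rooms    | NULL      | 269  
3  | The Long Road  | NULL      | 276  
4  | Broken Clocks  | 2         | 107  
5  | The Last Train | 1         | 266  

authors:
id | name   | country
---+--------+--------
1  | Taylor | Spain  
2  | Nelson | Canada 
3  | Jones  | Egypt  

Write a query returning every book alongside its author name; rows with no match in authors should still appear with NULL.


LEFT JOIN keeps every row from books (the left table); where author_id has no match in authors, the author columns become NULL. Walk through each book:
  - book 1 (Quiet Streets): author_id=1 -> matches Taylor
  - book 2 (Empty Rooms): author_id=NULL, no match -> kept with NULL
  - book 3 (The Long Road): author_id=NULL, no match -> kept with NULL
  - book 4 (Broken Clocks): author_id=2 -> matches Nelson
  - book 5 (The Last Train): author_id=1 -> matches Taylor
All 5 rows appear; 2 have NULL author.

SQL:
SELECT a.title, b.name AS author
FROM books a
LEFT JOIN authors b ON a.author_id = b.id

Result:
title          | author
---------------+-------
Quiet Streets  | Taylor
Empty Rooms    | NULL  
The Long Road  | NULL  
Broken Clocks  | Nelson
The Last Train | Taylor


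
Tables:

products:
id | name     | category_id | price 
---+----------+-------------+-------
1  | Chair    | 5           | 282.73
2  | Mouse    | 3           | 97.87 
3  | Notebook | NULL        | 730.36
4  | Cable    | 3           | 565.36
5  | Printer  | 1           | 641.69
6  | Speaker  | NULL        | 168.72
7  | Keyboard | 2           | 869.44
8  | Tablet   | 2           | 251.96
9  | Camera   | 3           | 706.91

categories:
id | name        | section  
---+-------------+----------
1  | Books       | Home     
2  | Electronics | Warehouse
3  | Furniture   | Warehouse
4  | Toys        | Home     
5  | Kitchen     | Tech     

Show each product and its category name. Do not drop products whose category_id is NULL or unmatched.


LEFT JOIN keeps every row from products (the left table); where category_id has no match in categories, the category columns become NULL. Walk through each product:
  - product 1 (Chair): category_id=5 -> matches Kitchen
  - product 2 (Mouse): category_id=3 -> matches Furniture
  - product 3 (Notebook): category_id=NULL, no match -> kept with NULL
  - product 4 (Cable): category_id=3 -> matches Furniture
  - product 5 (Printer): category_id=1 -> matches Books
  - product 6 (Speaker): category_id=NULL, no match -> kept with NULL
  - product 7 (Keyboard): category_id=2 -> matches Electronics
  - product 8 (Tablet): category_id=2 -> matches Electronics
  - product 9 (Camera): category_id=3 -> matches Furniture
All 9 rows appear; 2 have NULL category.

SQL:
SELECT a.name, b.name AS category
FROM products a
LEFT JOIN categories b ON a.category_id = b.id

Result:
name     | category   
---------+------------
Chair    | Kitchen    
Mouse    | Furniture  
Notebook | NULL       
Cable    | Furniture  
Printer  | Books      
Speaker  | NULL       
Keyboard | Electronics
Tablet   | Electronics
Camera   | Furniture  


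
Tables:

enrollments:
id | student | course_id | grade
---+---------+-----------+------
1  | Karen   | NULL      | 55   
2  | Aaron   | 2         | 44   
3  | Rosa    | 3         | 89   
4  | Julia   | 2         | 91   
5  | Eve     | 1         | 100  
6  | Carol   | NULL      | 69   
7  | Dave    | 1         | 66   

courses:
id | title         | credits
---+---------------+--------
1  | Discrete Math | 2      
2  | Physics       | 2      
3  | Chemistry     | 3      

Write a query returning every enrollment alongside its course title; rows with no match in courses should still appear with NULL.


LEFT JOIN keeps every row from enrollments (the left table); where course_id has no match in courses, the course columns become NULL. Walk through each enrollment:
  - enrollment 1 (Karen): course_id=NULL, no match -> kept with NULL
  - enrollment 2 (Aaron): course_id=2 -> matches Physics
  - enrollment 3 (Rosa): course_id=3 -> matches Chemistry
  - enrollment 4 (Julia): course_id=2 -> matches Physics
  - enrollment 5 (Eve): course_id=1 -> matches Discrete Math
  - enrollment 6 (Carol): course_id=NULL, no match -> kept with NULL
  - enrollment 7 (Dave): course_id=1 -> matches Discrete Math
All 7 rows appear; 2 have NULL course.

SQL:
SELECT a.student, b.title AS course
FROM enrollments a
LEFT JOIN courses b ON a.course_id = b.id

Result:
student | course       
--------+--------------
Karen   | NULL         
Aaron   | Physics      
Rosa    | Chemistry    
Julia   | Physics      
Eve     | Discrete Math
Carol   | NULL         
Dave    | Discrete Math


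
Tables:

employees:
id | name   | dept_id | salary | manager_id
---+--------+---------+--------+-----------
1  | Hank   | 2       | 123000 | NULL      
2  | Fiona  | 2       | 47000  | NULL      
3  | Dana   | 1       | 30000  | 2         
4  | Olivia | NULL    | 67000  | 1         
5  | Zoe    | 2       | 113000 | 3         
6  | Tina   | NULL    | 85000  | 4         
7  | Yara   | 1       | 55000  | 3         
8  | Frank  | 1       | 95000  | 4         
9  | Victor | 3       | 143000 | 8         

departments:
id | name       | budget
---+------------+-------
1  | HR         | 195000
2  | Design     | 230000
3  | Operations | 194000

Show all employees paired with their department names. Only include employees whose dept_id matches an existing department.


INNER JOIN keeps only employees rows whose dept_id matches an id in departments. Walk through each employee:
  - employee 1 (Hank): dept_id=2 -> matches Design
  - employee 2 (Fiona): dept_id=2 -> matches Design
  - employee 3 (Dana): dept_id=1 -> matches HR
  - employee 4 (Olivia): dept_id=NULL, no match -> dropped
  - employee 5 (Zoe): dept_id=2 -> matches Design
  - employee 6 (Tina): dept_id=NULL, no match -> dropped
  - employee 7 (Yara): dept_id=1 -> matches HR
  - employee 8 (Frank): dept_id=1 -> matches HR
  - employee 9 (Victor): dept_id=3 -> matches Operations
So 2 of 9 rows are dropped.

SQL:
SELECT a.name, b.name AS department
FROM employees a
INNER JOIN departments b ON a.dept_id = b.id

Result:
name   | department
-------+-----------
Hank   | Design    
Fiona  | Design    
Dana   | HR        
Zoe    | Design    
Yara   | HR        
Frank  | HR        
Victor | Operations


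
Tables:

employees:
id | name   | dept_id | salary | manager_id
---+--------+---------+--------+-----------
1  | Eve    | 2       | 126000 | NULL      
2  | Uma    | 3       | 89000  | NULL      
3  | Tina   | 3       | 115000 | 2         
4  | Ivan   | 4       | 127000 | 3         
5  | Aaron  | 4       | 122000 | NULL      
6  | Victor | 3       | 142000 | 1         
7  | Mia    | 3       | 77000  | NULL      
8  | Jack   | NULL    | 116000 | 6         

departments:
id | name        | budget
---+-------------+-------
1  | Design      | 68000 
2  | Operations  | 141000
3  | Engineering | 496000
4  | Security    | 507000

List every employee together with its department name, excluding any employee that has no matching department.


INNER JOIN keeps only employees rows whose dept_id matches an id in departments. Walk through each employee:
  - employee 1 (Eve): dept_id=2 -> matches Operations
  - employee 2 (Uma): dept_id=3 -> matches Engineering
  - employee 3 (Tina): dept_id=3 -> matches Engineering
  - employee 4 (Ivan): dept_id=4 -> matches Security
  - employee 5 (Aaron): dept_id=4 -> matches Security
  - employee 6 (Victor): dept_id=3 -> matches Engineering
  - employee 7 (Mia): dept_id=3 -> matches Engineering
  - employee 8 (Jack): dept_id=NULL, no match -> dropped
So 1 of 8 rows is dropped.

SQL:
SELECT a.name, b.name AS department
FROM employees a
INNER JOIN departments b ON a.dept_id = b.id

Result:
name   | department 
-------+------------
Eve    | Operations 
Uma    | Engineering
Tina   | Engineering
Ivan   | Security   
Aaron  | Security   
Victor | Engineering
Mia    | Engineering


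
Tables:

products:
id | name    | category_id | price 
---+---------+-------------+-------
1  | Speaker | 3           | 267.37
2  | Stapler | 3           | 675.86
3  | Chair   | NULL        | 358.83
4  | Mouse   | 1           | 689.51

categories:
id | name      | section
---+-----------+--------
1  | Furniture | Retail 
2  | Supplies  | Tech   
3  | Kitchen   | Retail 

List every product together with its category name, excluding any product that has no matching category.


INNER JOIN keeps only products rows whose category_id matches an id in categories. Walk through each product:
  - product 1 (Speaker): category_id=3 -> matches Kitchen
  - product 2 (Stapler): category_id=3 -> matches Kitchen
  - product 3 (Chair): category_id=NULL, no match -> dropped
  - product 4 (Mouse): category_id=1 -> matches Furniture
So 1 of 4 rows is dropped.

SQL:
SELECT a.name, b.name AS category
FROM products a
INNER JOIN categories b ON a.category_id = b.id

Result:
name    | category 
--------+----------
Speaker | Kitchen  
Stapler | Kitchen  
Mouse   | Furniture


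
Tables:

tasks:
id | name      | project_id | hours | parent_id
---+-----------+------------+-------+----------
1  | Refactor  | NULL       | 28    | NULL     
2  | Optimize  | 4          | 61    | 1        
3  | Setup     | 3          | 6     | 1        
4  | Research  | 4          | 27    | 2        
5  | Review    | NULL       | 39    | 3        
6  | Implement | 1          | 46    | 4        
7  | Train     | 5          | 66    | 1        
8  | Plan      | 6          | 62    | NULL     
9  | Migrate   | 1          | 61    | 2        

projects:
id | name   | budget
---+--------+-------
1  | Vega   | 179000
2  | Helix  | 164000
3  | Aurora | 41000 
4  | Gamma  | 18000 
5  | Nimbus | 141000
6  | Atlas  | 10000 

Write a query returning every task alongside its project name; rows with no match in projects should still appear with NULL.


LEFT JOIN keeps every row from tasks (the left table); where project_id has no match in projects, the project columns become NULL. Walk through each task:
  - task 1 (Refactor): project_id=NULL, no match -> kept with NULL
  - task 2 (Optimize): project_id=4 -> matches Gamma
  - task 3 (Setup): project_id=3 -> matches Aurora
  - task 4 (Research): project_id=4 -> matches Gamma
  - task 5 (Review): project_id=NULL, no match -> kept with NULL
  - task 6 (Implement): project_id=1 -> matches Vega
  - task 7 (Train): project_id=5 -> matches Nimbus
  - task 8 (Plan): project_id=6 -> matches Atlas
  - task 9 (Migrate): project_id=1 -> matches Vega
All 9 rows appear; 2 have NULL project.

SQL:
SELECT a.name, b.name AS project
FROM tasks a
LEFT JOIN projects b ON a.project_id = b.id

Result:
name      | project
----------+--------
Refactor  | NULL   
Optimize  | Gamma  
Setup     | Aurora 
Research  | Gamma  
Review    | NULL   
Implement | Vega   
Train     | Nimbus 
Plan      | Atlas  
Migrate   | Vega   
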